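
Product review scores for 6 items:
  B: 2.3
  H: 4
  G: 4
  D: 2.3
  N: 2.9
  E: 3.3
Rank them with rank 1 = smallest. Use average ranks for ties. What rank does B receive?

1.5

Sorted (ascending): 2.3, 2.3, 2.9, 3.3, 4, 4
The 2 values of 2.3 occupy positions 1–2 → average rank (1+2)/2 = 1.5.
The 2 values of 4 occupy positions 5–6 → average rank (5+6)/2 = 5.5.
B has value 2.3 → rank 1.5.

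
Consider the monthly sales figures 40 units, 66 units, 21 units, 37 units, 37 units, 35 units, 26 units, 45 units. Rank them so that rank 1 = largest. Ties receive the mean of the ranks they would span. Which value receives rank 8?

Sorted (descending): 66, 45, 40, 37, 37, 35, 26, 21
The 2 values of 37 occupy positions 4–5 → average rank (4+5)/2 = 4.5.
Rank 8 → value 21.

21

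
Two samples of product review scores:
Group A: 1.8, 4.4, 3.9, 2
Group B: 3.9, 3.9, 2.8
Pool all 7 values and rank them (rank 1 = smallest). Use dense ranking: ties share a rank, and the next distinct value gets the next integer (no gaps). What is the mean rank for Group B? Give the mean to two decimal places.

3.67

Sorted (ascending): 1.8, 2, 2.8, 3.9, 3.9, 3.9, 4.4
The 3 values of 3.9 share dense rank 4.
Remaining distinct values take the next consecutive integers.
Group B values → pooled ranks: 3.9→4, 3.9→4, 2.8→3
Mean rank = (4 + 4 + 3) / 3 = 3.67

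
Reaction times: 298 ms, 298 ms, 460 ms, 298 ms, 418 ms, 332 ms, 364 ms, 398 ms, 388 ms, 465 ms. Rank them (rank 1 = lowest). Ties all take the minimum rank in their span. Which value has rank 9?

460

Sorted (ascending): 298, 298, 298, 332, 364, 388, 398, 418, 460, 465
The 3 values of 298 occupy positions 1–3 → each gets rank 1.
Rank 9 → value 460.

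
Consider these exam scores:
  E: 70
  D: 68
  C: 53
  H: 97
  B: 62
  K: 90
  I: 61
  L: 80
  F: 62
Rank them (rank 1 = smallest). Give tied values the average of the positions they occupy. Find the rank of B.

3.5

Sorted (ascending): 53, 61, 62, 62, 68, 70, 80, 90, 97
The 2 values of 62 occupy positions 3–4 → average rank (3+4)/2 = 3.5.
B has value 62 → rank 3.5.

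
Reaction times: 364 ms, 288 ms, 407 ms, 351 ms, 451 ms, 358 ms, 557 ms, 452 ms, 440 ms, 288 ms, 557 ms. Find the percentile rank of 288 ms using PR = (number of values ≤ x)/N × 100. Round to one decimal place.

18.2

N = 11.
Strictly below 288: 0. Equal to 288: 2.
PR = 2/11 × 100 = 18.2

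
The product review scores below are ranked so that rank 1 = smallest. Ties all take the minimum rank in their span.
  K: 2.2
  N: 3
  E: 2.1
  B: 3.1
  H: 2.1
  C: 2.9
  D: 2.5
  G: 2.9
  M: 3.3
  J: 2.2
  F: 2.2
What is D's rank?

Sorted (ascending): 2.1, 2.1, 2.2, 2.2, 2.2, 2.5, 2.9, 2.9, 3, 3.1, 3.3
The 2 values of 2.1 occupy positions 1–2 → each gets rank 1.
The 3 values of 2.2 occupy positions 3–5 → each gets rank 3.
The 2 values of 2.9 occupy positions 7–8 → each gets rank 7.
D has value 2.5 → rank 6.

6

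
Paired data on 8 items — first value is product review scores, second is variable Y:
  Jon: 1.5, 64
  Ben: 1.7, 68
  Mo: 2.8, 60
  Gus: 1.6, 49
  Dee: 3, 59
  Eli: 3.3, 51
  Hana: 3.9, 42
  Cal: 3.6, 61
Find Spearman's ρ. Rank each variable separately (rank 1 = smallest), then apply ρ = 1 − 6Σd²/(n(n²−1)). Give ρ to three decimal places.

-0.452

Ranks of variable 1: 1, 3, 4, 2, 5, 6, 8, 7
Ranks of variable 2: 7, 8, 5, 2, 4, 3, 1, 6
d = r₁ − r₂: -6, -5, -1, 0, 1, 3, 7, 1
d²: 36, 25, 1, 0, 1, 9, 49, 1; Σd² = 122
ρ = 1 − 6·122/(8·63) = 1 − 732/504 = -0.452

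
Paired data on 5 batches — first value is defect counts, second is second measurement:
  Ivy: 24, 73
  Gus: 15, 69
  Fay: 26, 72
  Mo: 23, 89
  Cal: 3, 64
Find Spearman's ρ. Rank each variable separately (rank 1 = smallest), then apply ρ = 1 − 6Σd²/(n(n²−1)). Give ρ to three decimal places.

Ranks of variable 1: 4, 2, 5, 3, 1
Ranks of variable 2: 4, 2, 3, 5, 1
d = r₁ − r₂: 0, 0, 2, -2, 0
d²: 0, 0, 4, 4, 0; Σd² = 8
ρ = 1 − 6·8/(5·24) = 1 − 48/120 = 0.600

0.600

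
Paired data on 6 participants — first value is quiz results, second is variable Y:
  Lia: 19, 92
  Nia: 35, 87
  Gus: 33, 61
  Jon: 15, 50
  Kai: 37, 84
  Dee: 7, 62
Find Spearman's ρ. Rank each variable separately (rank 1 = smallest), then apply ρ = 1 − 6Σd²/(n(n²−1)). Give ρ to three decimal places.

0.371

Ranks of variable 1: 3, 5, 4, 2, 6, 1
Ranks of variable 2: 6, 5, 2, 1, 4, 3
d = r₁ − r₂: -3, 0, 2, 1, 2, -2
d²: 9, 0, 4, 1, 4, 4; Σd² = 22
ρ = 1 − 6·22/(6·35) = 1 − 132/210 = 0.371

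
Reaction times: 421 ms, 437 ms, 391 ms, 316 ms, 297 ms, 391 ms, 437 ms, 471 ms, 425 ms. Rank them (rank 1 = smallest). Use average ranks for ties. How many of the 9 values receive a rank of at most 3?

Sorted (ascending): 297, 316, 391, 391, 421, 425, 437, 437, 471
The 2 values of 391 occupy positions 3–4 → average rank (3+4)/2 = 3.5.
The 2 values of 437 occupy positions 7–8 → average rank (7+8)/2 = 7.5.
Ranks ≤ 3: {1, 2} → 2 values.

2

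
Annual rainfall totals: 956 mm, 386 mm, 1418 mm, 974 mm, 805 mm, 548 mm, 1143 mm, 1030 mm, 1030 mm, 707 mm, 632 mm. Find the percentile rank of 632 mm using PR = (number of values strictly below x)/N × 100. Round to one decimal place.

18.2

N = 11.
Strictly below 632: 2. Equal to 632: 1.
PR = 2/11 × 100 = 18.2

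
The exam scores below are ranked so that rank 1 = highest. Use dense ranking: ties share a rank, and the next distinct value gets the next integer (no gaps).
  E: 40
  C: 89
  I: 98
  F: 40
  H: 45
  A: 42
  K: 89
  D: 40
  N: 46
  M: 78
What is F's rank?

7

Sorted (descending): 98, 89, 89, 78, 46, 45, 42, 40, 40, 40
The 2 values of 89 share dense rank 2.
The 3 values of 40 share dense rank 7.
Remaining distinct values take the next consecutive integers.
F has value 40 → rank 7.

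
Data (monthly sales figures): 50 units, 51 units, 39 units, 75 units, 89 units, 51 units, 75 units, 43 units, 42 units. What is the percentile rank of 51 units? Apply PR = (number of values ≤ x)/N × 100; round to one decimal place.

N = 9.
Strictly below 51: 4. Equal to 51: 2.
PR = 6/9 × 100 = 66.7

66.7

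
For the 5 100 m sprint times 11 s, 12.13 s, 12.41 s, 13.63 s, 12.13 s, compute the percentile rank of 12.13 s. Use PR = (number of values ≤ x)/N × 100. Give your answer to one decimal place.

60.0

N = 5.
Strictly below 12.13: 1. Equal to 12.13: 2.
PR = 3/5 × 100 = 60.0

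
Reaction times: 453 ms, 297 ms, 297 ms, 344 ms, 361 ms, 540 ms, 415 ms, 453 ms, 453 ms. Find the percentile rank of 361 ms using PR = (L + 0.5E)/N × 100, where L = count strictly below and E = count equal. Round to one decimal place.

N = 9.
Strictly below 361: 3. Equal to 361: 1.
PR = (3 + 0.5·1)/9 × 100 = 38.9

38.9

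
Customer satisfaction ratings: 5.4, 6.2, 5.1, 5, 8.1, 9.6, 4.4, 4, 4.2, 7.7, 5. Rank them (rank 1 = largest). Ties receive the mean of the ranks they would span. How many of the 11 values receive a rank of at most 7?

Sorted (descending): 9.6, 8.1, 7.7, 6.2, 5.4, 5.1, 5, 5, 4.4, 4.2, 4
The 2 values of 5 occupy positions 7–8 → average rank (7+8)/2 = 7.5.
Ranks ≤ 7: {1, 2, 3, 4, 5, 6} → 6 values.

6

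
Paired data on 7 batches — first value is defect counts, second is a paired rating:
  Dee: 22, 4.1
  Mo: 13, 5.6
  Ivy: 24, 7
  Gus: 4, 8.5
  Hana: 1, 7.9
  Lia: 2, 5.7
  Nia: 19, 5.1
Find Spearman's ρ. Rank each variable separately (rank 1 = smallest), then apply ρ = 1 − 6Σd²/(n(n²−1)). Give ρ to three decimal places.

-0.500

Ranks of variable 1: 6, 4, 7, 3, 1, 2, 5
Ranks of variable 2: 1, 3, 5, 7, 6, 4, 2
d = r₁ − r₂: 5, 1, 2, -4, -5, -2, 3
d²: 25, 1, 4, 16, 25, 4, 9; Σd² = 84
ρ = 1 − 6·84/(7·48) = 1 − 504/336 = -0.500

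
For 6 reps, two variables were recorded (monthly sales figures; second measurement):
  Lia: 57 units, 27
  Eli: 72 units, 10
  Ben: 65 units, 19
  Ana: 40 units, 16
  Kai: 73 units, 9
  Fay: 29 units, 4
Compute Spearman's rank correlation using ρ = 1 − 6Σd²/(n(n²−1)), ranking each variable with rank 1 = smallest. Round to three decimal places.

Ranks of variable 1: 3, 5, 4, 2, 6, 1
Ranks of variable 2: 6, 3, 5, 4, 2, 1
d = r₁ − r₂: -3, 2, -1, -2, 4, 0
d²: 9, 4, 1, 4, 16, 0; Σd² = 34
ρ = 1 − 6·34/(6·35) = 1 − 204/210 = 0.029

0.029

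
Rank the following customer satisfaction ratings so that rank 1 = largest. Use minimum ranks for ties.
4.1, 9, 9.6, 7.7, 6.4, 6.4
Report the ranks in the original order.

6, 2, 1, 3, 4, 4

Sorted (descending): 9.6, 9, 7.7, 6.4, 6.4, 4.1
The 2 values of 6.4 occupy positions 4–5 → each gets rank 4.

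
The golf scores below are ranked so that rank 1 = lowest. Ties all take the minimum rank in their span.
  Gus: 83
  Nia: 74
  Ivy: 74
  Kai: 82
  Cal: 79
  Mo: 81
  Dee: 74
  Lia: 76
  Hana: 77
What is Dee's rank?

Sorted (ascending): 74, 74, 74, 76, 77, 79, 81, 82, 83
The 3 values of 74 occupy positions 1–3 → each gets rank 1.
Dee has value 74 → rank 1.

1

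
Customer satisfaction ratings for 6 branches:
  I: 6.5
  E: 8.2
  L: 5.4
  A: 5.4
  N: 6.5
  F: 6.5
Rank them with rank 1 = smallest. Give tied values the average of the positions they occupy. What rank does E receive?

6

Sorted (ascending): 5.4, 5.4, 6.5, 6.5, 6.5, 8.2
The 2 values of 5.4 occupy positions 1–2 → average rank (1+2)/2 = 1.5.
The 3 values of 6.5 occupy positions 3–5 → average rank 4.
E has value 8.2 → rank 6.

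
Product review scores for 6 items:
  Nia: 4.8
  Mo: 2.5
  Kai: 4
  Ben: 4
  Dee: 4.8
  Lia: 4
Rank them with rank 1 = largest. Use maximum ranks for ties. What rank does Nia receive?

Sorted (descending): 4.8, 4.8, 4, 4, 4, 2.5
The 2 values of 4.8 occupy positions 1–2 → each gets rank 2.
The 3 values of 4 occupy positions 3–5 → each gets rank 5.
Nia has value 4.8 → rank 2.

2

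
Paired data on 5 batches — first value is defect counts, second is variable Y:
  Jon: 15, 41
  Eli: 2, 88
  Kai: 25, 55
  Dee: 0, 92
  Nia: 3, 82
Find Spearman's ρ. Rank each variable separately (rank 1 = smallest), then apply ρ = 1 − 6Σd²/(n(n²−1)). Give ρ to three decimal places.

-0.900

Ranks of variable 1: 4, 2, 5, 1, 3
Ranks of variable 2: 1, 4, 2, 5, 3
d = r₁ − r₂: 3, -2, 3, -4, 0
d²: 9, 4, 9, 16, 0; Σd² = 38
ρ = 1 − 6·38/(5·24) = 1 − 228/120 = -0.900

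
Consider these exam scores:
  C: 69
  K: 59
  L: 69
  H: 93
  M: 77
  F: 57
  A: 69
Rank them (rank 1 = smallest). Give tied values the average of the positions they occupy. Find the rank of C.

4

Sorted (ascending): 57, 59, 69, 69, 69, 77, 93
The 3 values of 69 occupy positions 3–5 → average rank 4.
C has value 69 → rank 4.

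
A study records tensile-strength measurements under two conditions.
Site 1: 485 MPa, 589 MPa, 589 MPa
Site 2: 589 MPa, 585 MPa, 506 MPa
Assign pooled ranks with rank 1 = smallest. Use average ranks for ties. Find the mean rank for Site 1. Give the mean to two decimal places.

Sorted (ascending): 485, 506, 585, 589, 589, 589
The 3 values of 589 occupy positions 4–6 → average rank 5.
Site 1 values → pooled ranks: 485→1, 589→5, 589→5
Mean rank = (1 + 5 + 5) / 3 = 3.67

3.67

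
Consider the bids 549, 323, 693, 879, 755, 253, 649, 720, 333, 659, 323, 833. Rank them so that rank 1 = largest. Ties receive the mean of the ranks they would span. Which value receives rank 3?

Sorted (descending): 879, 833, 755, 720, 693, 659, 649, 549, 333, 323, 323, 253
The 2 values of 323 occupy positions 10–11 → average rank (10+11)/2 = 10.5.
Rank 3 → value 755.

755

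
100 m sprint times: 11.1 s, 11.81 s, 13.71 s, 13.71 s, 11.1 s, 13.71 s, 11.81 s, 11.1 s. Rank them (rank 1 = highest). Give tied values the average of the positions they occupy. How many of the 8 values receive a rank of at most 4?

Sorted (descending): 13.71, 13.71, 13.71, 11.81, 11.81, 11.1, 11.1, 11.1
The 3 values of 13.71 occupy positions 1–3 → average rank 2.
The 2 values of 11.81 occupy positions 4–5 → average rank (4+5)/2 = 4.5.
The 3 values of 11.1 occupy positions 6–8 → average rank 7.
Ranks ≤ 4: {2, 2, 2} → 3 values.

3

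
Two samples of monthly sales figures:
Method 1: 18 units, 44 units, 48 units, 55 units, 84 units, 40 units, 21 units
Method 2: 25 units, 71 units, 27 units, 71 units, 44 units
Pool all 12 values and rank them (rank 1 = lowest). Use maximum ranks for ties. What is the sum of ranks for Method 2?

Sorted (ascending): 18, 21, 25, 27, 40, 44, 44, 48, 55, 71, 71, 84
The 2 values of 44 occupy positions 6–7 → each gets rank 7.
The 2 values of 71 occupy positions 10–11 → each gets rank 11.
Method 2 values → pooled ranks: 25→3, 71→11, 27→4, 71→11, 44→7
Rank sum = 3 + 11 + 4 + 11 + 7 = 36

36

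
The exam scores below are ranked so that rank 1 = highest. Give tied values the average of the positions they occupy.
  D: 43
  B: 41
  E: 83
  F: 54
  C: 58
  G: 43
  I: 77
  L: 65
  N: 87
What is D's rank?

Sorted (descending): 87, 83, 77, 65, 58, 54, 43, 43, 41
The 2 values of 43 occupy positions 7–8 → average rank (7+8)/2 = 7.5.
D has value 43 → rank 7.5.

7.5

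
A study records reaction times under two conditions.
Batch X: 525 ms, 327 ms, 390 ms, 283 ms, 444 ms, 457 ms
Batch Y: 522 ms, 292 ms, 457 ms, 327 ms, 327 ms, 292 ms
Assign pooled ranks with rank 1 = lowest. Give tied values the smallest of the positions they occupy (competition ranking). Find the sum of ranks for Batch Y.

32

Sorted (ascending): 283, 292, 292, 327, 327, 327, 390, 444, 457, 457, 522, 525
The 2 values of 292 occupy positions 2–3 → each gets rank 2.
The 3 values of 327 occupy positions 4–6 → each gets rank 4.
The 2 values of 457 occupy positions 9–10 → each gets rank 9.
Batch Y values → pooled ranks: 522→11, 292→2, 457→9, 327→4, 327→4, 292→2
Rank sum = 11 + 2 + 9 + 4 + 4 + 2 = 32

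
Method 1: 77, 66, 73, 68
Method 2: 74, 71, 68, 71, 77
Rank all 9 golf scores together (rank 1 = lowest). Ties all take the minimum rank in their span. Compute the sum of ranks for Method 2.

Sorted (ascending): 66, 68, 68, 71, 71, 73, 74, 77, 77
The 2 values of 68 occupy positions 2–3 → each gets rank 2.
The 2 values of 71 occupy positions 4–5 → each gets rank 4.
The 2 values of 77 occupy positions 8–9 → each gets rank 8.
Method 2 values → pooled ranks: 74→7, 71→4, 68→2, 71→4, 77→8
Rank sum = 7 + 4 + 2 + 4 + 8 = 25

25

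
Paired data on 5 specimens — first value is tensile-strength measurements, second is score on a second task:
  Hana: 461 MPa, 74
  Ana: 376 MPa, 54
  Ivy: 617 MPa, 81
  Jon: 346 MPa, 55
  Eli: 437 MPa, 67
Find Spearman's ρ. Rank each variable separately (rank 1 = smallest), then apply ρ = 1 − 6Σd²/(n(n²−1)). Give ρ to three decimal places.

0.900

Ranks of variable 1: 4, 2, 5, 1, 3
Ranks of variable 2: 4, 1, 5, 2, 3
d = r₁ − r₂: 0, 1, 0, -1, 0
d²: 0, 1, 0, 1, 0; Σd² = 2
ρ = 1 − 6·2/(5·24) = 1 − 12/120 = 0.900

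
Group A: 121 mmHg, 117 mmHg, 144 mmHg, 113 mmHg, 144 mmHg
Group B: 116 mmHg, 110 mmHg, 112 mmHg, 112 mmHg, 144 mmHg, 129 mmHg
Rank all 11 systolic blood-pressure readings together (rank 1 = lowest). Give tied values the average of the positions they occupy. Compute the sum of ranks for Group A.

Sorted (ascending): 110, 112, 112, 113, 116, 117, 121, 129, 144, 144, 144
The 2 values of 112 occupy positions 2–3 → average rank (2+3)/2 = 2.5.
The 3 values of 144 occupy positions 9–11 → average rank 10.
Group A values → pooled ranks: 121→7, 117→6, 144→10, 113→4, 144→10
Rank sum = 7 + 6 + 10 + 4 + 10 = 37

37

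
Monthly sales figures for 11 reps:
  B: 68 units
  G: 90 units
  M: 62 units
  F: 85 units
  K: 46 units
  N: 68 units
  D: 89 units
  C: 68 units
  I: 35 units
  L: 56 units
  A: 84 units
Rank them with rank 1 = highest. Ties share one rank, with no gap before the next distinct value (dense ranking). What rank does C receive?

5

Sorted (descending): 90, 89, 85, 84, 68, 68, 68, 62, 56, 46, 35
The 3 values of 68 share dense rank 5.
Remaining distinct values take the next consecutive integers.
C has value 68 units → rank 5.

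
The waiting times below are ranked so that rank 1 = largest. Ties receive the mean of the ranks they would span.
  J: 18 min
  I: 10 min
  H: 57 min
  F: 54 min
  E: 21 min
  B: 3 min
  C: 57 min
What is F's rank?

Sorted (descending): 57, 57, 54, 21, 18, 10, 3
The 2 values of 57 occupy positions 1–2 → average rank (1+2)/2 = 1.5.
F has value 54 min → rank 3.

3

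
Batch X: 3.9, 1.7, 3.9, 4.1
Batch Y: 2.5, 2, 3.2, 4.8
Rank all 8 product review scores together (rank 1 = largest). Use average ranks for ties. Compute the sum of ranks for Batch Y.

19

Sorted (descending): 4.8, 4.1, 3.9, 3.9, 3.2, 2.5, 2, 1.7
The 2 values of 3.9 occupy positions 3–4 → average rank (3+4)/2 = 3.5.
Batch Y values → pooled ranks: 2.5→6, 2→7, 3.2→5, 4.8→1
Rank sum = 6 + 7 + 5 + 1 = 19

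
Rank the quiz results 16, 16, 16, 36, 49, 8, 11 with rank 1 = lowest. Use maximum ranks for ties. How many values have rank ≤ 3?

Sorted (ascending): 8, 11, 16, 16, 16, 36, 49
The 3 values of 16 occupy positions 3–5 → each gets rank 5.
Ranks ≤ 3: {1, 2} → 2 values.

2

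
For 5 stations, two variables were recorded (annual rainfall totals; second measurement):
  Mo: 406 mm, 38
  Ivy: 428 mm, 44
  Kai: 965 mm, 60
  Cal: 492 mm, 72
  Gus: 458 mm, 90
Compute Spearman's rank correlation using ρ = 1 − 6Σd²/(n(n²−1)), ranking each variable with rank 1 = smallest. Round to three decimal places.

Ranks of variable 1: 1, 2, 5, 4, 3
Ranks of variable 2: 1, 2, 3, 4, 5
d = r₁ − r₂: 0, 0, 2, 0, -2
d²: 0, 0, 4, 0, 4; Σd² = 8
ρ = 1 − 6·8/(5·24) = 1 − 48/120 = 0.600

0.600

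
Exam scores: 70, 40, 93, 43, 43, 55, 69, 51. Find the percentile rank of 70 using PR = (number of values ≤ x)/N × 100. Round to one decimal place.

N = 8.
Strictly below 70: 6. Equal to 70: 1.
PR = 7/8 × 100 = 87.5

87.5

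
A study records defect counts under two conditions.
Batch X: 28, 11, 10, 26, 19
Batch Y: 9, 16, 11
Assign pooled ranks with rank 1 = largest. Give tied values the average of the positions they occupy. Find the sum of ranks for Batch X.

Sorted (descending): 28, 26, 19, 16, 11, 11, 10, 9
The 2 values of 11 occupy positions 5–6 → average rank (5+6)/2 = 5.5.
Batch X values → pooled ranks: 28→1, 11→5.5, 10→7, 26→2, 19→3
Rank sum = 1 + 5.5 + 7 + 2 + 3 = 18.5

18.5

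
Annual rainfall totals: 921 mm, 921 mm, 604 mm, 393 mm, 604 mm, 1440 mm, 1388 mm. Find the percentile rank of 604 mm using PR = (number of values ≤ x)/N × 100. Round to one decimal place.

N = 7.
Strictly below 604: 1. Equal to 604: 2.
PR = 3/7 × 100 = 42.9

42.9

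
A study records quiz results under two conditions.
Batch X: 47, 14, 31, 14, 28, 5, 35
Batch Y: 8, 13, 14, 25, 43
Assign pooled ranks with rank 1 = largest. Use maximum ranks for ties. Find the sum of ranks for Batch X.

43

Sorted (descending): 47, 43, 35, 31, 28, 25, 14, 14, 14, 13, 8, 5
The 3 values of 14 occupy positions 7–9 → each gets rank 9.
Batch X values → pooled ranks: 47→1, 14→9, 31→4, 14→9, 28→5, 5→12, 35→3
Rank sum = 1 + 9 + 4 + 9 + 5 + 12 + 3 = 43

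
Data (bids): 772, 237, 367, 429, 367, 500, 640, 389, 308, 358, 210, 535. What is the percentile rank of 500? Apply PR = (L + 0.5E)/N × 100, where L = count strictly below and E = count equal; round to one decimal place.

70.8

N = 12.
Strictly below 500: 8. Equal to 500: 1.
PR = (8 + 0.5·1)/12 × 100 = 70.8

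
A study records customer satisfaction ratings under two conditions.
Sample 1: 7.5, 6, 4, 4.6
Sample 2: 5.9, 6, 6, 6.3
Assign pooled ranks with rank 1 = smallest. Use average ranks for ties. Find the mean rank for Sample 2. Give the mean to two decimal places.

5.00

Sorted (ascending): 4, 4.6, 5.9, 6, 6, 6, 6.3, 7.5
The 3 values of 6 occupy positions 4–6 → average rank 5.
Sample 2 values → pooled ranks: 5.9→3, 6→5, 6→5, 6.3→7
Mean rank = (3 + 5 + 5 + 7) / 4 = 5.00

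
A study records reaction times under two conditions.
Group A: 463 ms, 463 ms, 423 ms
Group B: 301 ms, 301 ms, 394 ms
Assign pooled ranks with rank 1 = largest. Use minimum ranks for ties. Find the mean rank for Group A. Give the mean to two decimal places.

Sorted (descending): 463, 463, 423, 394, 301, 301
The 2 values of 463 occupy positions 1–2 → each gets rank 1.
The 2 values of 301 occupy positions 5–6 → each gets rank 5.
Group A values → pooled ranks: 463→1, 463→1, 423→3
Mean rank = (1 + 1 + 3) / 3 = 1.67

1.67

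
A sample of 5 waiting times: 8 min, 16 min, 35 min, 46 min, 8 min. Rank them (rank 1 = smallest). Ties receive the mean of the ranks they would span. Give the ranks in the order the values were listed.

1.5, 3, 4, 5, 1.5

Sorted (ascending): 8, 8, 16, 35, 46
The 2 values of 8 occupy positions 1–2 → average rank (1+2)/2 = 1.5.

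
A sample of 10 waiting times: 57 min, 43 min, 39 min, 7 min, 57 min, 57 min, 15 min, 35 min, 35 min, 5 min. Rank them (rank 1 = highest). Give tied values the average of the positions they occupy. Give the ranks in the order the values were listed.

2, 4, 5, 9, 2, 2, 8, 6.5, 6.5, 10

Sorted (descending): 57, 57, 57, 43, 39, 35, 35, 15, 7, 5
The 3 values of 57 occupy positions 1–3 → average rank 2.
The 2 values of 35 occupy positions 6–7 → average rank (6+7)/2 = 6.5.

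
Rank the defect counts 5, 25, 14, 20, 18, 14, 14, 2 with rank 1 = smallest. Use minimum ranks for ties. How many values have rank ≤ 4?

Sorted (ascending): 2, 5, 14, 14, 14, 18, 20, 25
The 3 values of 14 occupy positions 3–5 → each gets rank 3.
Ranks ≤ 4: {1, 2, 3, 3, 3} → 5 values.

5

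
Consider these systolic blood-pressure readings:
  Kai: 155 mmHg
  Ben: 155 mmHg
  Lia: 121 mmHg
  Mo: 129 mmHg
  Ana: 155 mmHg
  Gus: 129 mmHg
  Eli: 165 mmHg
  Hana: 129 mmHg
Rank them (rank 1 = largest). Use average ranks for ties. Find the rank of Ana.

Sorted (descending): 165, 155, 155, 155, 129, 129, 129, 121
The 3 values of 155 occupy positions 2–4 → average rank 3.
The 3 values of 129 occupy positions 5–7 → average rank 6.
Ana has value 155 mmHg → rank 3.

3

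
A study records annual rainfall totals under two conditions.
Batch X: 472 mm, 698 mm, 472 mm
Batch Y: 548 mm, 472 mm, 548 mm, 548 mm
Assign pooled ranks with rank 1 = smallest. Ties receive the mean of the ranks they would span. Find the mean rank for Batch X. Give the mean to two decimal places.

Sorted (ascending): 472, 472, 472, 548, 548, 548, 698
The 3 values of 472 occupy positions 1–3 → average rank 2.
The 3 values of 548 occupy positions 4–6 → average rank 5.
Batch X values → pooled ranks: 472→2, 698→7, 472→2
Mean rank = (2 + 7 + 2) / 3 = 3.67

3.67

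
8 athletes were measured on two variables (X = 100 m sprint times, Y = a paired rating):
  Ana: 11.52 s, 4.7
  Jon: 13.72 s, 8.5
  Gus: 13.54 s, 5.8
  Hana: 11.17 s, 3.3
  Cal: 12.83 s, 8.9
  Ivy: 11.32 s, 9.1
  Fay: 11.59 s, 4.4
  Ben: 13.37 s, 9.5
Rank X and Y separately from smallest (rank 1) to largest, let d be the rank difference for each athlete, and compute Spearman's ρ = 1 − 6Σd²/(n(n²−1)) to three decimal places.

0.381

Ranks of variable 1: 3, 8, 7, 1, 5, 2, 4, 6
Ranks of variable 2: 3, 5, 4, 1, 6, 7, 2, 8
d = r₁ − r₂: 0, 3, 3, 0, -1, -5, 2, -2
d²: 0, 9, 9, 0, 1, 25, 4, 4; Σd² = 52
ρ = 1 − 6·52/(8·63) = 1 − 312/504 = 0.381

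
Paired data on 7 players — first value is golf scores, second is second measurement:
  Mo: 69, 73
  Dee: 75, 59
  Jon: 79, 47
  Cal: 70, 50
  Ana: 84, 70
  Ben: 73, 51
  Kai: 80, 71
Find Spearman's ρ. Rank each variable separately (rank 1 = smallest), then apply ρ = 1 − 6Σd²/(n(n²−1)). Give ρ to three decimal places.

Ranks of variable 1: 1, 4, 5, 2, 7, 3, 6
Ranks of variable 2: 7, 4, 1, 2, 5, 3, 6
d = r₁ − r₂: -6, 0, 4, 0, 2, 0, 0
d²: 36, 0, 16, 0, 4, 0, 0; Σd² = 56
ρ = 1 − 6·56/(7·48) = 1 − 336/336 = 0.000

0.000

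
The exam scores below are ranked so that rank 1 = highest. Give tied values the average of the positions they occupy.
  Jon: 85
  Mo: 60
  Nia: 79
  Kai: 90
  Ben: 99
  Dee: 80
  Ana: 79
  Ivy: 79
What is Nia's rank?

Sorted (descending): 99, 90, 85, 80, 79, 79, 79, 60
The 3 values of 79 occupy positions 5–7 → average rank 6.
Nia has value 79 → rank 6.

6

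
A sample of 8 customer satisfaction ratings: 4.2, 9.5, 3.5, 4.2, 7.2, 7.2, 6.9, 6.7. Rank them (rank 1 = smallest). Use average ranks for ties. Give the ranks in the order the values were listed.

Sorted (ascending): 3.5, 4.2, 4.2, 6.7, 6.9, 7.2, 7.2, 9.5
The 2 values of 4.2 occupy positions 2–3 → average rank (2+3)/2 = 2.5.
The 2 values of 7.2 occupy positions 6–7 → average rank (6+7)/2 = 6.5.

2.5, 8, 1, 2.5, 6.5, 6.5, 5, 4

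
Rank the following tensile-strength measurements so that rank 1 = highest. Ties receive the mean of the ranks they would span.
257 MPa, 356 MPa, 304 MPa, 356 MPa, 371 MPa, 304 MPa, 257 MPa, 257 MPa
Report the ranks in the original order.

Sorted (descending): 371, 356, 356, 304, 304, 257, 257, 257
The 2 values of 356 occupy positions 2–3 → average rank (2+3)/2 = 2.5.
The 2 values of 304 occupy positions 4–5 → average rank (4+5)/2 = 4.5.
The 3 values of 257 occupy positions 6–8 → average rank 7.

7, 2.5, 4.5, 2.5, 1, 4.5, 7, 7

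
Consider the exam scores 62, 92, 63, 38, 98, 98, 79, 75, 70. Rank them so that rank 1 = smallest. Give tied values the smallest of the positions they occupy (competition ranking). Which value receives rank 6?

79

Sorted (ascending): 38, 62, 63, 70, 75, 79, 92, 98, 98
The 2 values of 98 occupy positions 8–9 → each gets rank 8.
Rank 6 → value 79.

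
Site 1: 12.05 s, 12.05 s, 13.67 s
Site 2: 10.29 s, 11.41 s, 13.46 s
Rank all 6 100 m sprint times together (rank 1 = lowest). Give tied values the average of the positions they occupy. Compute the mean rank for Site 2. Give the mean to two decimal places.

Sorted (ascending): 10.29, 11.41, 12.05, 12.05, 13.46, 13.67
The 2 values of 12.05 occupy positions 3–4 → average rank (3+4)/2 = 3.5.
Site 2 values → pooled ranks: 10.29→1, 11.41→2, 13.46→5
Mean rank = (1 + 2 + 5) / 3 = 2.67

2.67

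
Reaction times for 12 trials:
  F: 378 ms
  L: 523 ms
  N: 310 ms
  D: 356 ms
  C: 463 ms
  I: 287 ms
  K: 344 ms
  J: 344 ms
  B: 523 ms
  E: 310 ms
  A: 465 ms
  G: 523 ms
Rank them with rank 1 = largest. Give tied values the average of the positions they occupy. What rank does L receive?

Sorted (descending): 523, 523, 523, 465, 463, 378, 356, 344, 344, 310, 310, 287
The 3 values of 523 occupy positions 1–3 → average rank 2.
The 2 values of 344 occupy positions 8–9 → average rank (8+9)/2 = 8.5.
The 2 values of 310 occupy positions 10–11 → average rank (10+11)/2 = 10.5.
L has value 523 ms → rank 2.

2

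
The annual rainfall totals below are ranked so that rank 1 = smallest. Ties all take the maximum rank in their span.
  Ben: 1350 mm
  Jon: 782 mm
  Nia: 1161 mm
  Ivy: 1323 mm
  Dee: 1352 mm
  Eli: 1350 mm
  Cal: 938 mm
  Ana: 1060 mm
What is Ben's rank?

Sorted (ascending): 782, 938, 1060, 1161, 1323, 1350, 1350, 1352
The 2 values of 1350 occupy positions 6–7 → each gets rank 7.
Ben has value 1350 mm → rank 7.

7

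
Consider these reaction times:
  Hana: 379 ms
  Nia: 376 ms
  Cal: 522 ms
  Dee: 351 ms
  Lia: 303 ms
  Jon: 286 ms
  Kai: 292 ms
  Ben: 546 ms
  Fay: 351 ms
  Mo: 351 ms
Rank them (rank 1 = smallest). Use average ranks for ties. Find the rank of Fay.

5

Sorted (ascending): 286, 292, 303, 351, 351, 351, 376, 379, 522, 546
The 3 values of 351 occupy positions 4–6 → average rank 5.
Fay has value 351 ms → rank 5.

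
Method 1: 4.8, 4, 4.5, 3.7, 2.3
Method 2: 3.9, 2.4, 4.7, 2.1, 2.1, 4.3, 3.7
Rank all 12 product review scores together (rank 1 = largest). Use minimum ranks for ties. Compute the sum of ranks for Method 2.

Sorted (descending): 4.8, 4.7, 4.5, 4.3, 4, 3.9, 3.7, 3.7, 2.4, 2.3, 2.1, 2.1
The 2 values of 3.7 occupy positions 7–8 → each gets rank 7.
The 2 values of 2.1 occupy positions 11–12 → each gets rank 11.
Method 2 values → pooled ranks: 3.9→6, 2.4→9, 4.7→2, 2.1→11, 2.1→11, 4.3→4, 3.7→7
Rank sum = 6 + 9 + 2 + 11 + 11 + 4 + 7 = 50

50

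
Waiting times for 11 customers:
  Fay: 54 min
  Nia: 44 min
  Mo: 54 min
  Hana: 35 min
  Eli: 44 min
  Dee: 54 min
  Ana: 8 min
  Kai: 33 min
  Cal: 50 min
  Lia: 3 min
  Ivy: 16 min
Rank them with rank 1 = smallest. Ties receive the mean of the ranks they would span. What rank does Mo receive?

Sorted (ascending): 3, 8, 16, 33, 35, 44, 44, 50, 54, 54, 54
The 2 values of 44 occupy positions 6–7 → average rank (6+7)/2 = 6.5.
The 3 values of 54 occupy positions 9–11 → average rank 10.
Mo has value 54 min → rank 10.

10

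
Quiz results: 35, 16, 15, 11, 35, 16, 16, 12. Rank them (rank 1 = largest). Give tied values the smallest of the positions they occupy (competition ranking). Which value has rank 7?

12

Sorted (descending): 35, 35, 16, 16, 16, 15, 12, 11
The 2 values of 35 occupy positions 1–2 → each gets rank 1.
The 3 values of 16 occupy positions 3–5 → each gets rank 3.
Rank 7 → value 12.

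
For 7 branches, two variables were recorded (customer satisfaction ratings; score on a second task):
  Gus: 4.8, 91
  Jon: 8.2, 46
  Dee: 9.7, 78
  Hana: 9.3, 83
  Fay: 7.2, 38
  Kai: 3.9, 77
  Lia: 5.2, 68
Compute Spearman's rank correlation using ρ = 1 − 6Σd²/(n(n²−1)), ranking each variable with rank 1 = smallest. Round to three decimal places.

0.000

Ranks of variable 1: 2, 5, 7, 6, 4, 1, 3
Ranks of variable 2: 7, 2, 5, 6, 1, 4, 3
d = r₁ − r₂: -5, 3, 2, 0, 3, -3, 0
d²: 25, 9, 4, 0, 9, 9, 0; Σd² = 56
ρ = 1 − 6·56/(7·48) = 1 − 336/336 = 0.000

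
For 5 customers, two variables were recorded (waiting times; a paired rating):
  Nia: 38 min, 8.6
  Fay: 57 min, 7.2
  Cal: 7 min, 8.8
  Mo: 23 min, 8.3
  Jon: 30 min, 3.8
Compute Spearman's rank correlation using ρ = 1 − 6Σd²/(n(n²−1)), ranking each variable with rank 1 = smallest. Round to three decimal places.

-0.500

Ranks of variable 1: 4, 5, 1, 2, 3
Ranks of variable 2: 4, 2, 5, 3, 1
d = r₁ − r₂: 0, 3, -4, -1, 2
d²: 0, 9, 16, 1, 4; Σd² = 30
ρ = 1 − 6·30/(5·24) = 1 − 180/120 = -0.500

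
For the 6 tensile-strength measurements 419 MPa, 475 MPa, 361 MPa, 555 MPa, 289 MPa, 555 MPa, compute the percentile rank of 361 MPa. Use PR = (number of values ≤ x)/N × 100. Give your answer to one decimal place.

33.3

N = 6.
Strictly below 361: 1. Equal to 361: 1.
PR = 2/6 × 100 = 33.3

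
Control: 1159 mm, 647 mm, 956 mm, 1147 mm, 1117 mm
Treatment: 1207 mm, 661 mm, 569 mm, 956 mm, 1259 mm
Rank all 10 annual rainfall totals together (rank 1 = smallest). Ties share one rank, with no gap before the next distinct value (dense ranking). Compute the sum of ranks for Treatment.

25

Sorted (ascending): 569, 647, 661, 956, 956, 1117, 1147, 1159, 1207, 1259
The 2 values of 956 share dense rank 4.
Remaining distinct values take the next consecutive integers.
Treatment values → pooled ranks: 1207→8, 661→3, 569→1, 956→4, 1259→9
Rank sum = 8 + 3 + 1 + 4 + 9 = 25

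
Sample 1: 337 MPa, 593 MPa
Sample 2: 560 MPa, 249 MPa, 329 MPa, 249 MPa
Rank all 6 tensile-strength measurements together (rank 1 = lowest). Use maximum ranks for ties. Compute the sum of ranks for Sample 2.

Sorted (ascending): 249, 249, 329, 337, 560, 593
The 2 values of 249 occupy positions 1–2 → each gets rank 2.
Sample 2 values → pooled ranks: 560→5, 249→2, 329→3, 249→2
Rank sum = 5 + 2 + 3 + 2 = 12

12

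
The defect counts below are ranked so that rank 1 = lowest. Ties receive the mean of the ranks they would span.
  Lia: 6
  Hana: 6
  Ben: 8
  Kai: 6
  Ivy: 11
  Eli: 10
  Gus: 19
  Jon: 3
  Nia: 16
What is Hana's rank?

3

Sorted (ascending): 3, 6, 6, 6, 8, 10, 11, 16, 19
The 3 values of 6 occupy positions 2–4 → average rank 3.
Hana has value 6 → rank 3.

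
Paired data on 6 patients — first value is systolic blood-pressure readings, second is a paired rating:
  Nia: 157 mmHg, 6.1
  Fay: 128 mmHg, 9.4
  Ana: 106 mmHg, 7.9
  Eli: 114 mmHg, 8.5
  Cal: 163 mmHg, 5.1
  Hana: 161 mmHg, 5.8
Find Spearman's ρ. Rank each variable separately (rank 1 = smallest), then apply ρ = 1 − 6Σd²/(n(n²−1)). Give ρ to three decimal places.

Ranks of variable 1: 4, 3, 1, 2, 6, 5
Ranks of variable 2: 3, 6, 4, 5, 1, 2
d = r₁ − r₂: 1, -3, -3, -3, 5, 3
d²: 1, 9, 9, 9, 25, 9; Σd² = 62
ρ = 1 − 6·62/(6·35) = 1 − 372/210 = -0.771

-0.771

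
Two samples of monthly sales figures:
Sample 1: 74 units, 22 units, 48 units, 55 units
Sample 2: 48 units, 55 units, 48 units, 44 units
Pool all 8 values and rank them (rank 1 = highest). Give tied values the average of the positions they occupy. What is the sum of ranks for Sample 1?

Sorted (descending): 74, 55, 55, 48, 48, 48, 44, 22
The 2 values of 55 occupy positions 2–3 → average rank (2+3)/2 = 2.5.
The 3 values of 48 occupy positions 4–6 → average rank 5.
Sample 1 values → pooled ranks: 74→1, 22→8, 48→5, 55→2.5
Rank sum = 1 + 8 + 5 + 2.5 = 16.5

16.5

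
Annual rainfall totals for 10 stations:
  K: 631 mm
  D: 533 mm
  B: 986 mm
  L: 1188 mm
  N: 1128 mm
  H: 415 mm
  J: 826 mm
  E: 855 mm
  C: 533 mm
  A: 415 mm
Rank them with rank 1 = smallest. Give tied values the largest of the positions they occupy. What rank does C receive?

4

Sorted (ascending): 415, 415, 533, 533, 631, 826, 855, 986, 1128, 1188
The 2 values of 415 occupy positions 1–2 → each gets rank 2.
The 2 values of 533 occupy positions 3–4 → each gets rank 4.
C has value 533 mm → rank 4.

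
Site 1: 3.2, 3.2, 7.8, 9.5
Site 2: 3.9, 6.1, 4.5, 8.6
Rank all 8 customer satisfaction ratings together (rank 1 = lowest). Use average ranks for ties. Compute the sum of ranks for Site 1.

17

Sorted (ascending): 3.2, 3.2, 3.9, 4.5, 6.1, 7.8, 8.6, 9.5
The 2 values of 3.2 occupy positions 1–2 → average rank (1+2)/2 = 1.5.
Site 1 values → pooled ranks: 3.2→1.5, 3.2→1.5, 7.8→6, 9.5→8
Rank sum = 1.5 + 1.5 + 6 + 8 = 17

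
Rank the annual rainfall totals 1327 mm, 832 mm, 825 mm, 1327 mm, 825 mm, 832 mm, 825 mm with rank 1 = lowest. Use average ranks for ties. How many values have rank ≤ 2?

3

Sorted (ascending): 825, 825, 825, 832, 832, 1327, 1327
The 3 values of 825 occupy positions 1–3 → average rank 2.
The 2 values of 832 occupy positions 4–5 → average rank (4+5)/2 = 4.5.
The 2 values of 1327 occupy positions 6–7 → average rank (6+7)/2 = 6.5.
Ranks ≤ 2: {2, 2, 2} → 3 values.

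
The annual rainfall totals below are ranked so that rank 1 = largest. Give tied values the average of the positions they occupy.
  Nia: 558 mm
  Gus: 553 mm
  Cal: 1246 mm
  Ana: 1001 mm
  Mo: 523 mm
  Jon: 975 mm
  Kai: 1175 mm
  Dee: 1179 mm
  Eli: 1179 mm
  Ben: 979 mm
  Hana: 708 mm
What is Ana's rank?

5

Sorted (descending): 1246, 1179, 1179, 1175, 1001, 979, 975, 708, 558, 553, 523
The 2 values of 1179 occupy positions 2–3 → average rank (2+3)/2 = 2.5.
Ana has value 1001 mm → rank 5.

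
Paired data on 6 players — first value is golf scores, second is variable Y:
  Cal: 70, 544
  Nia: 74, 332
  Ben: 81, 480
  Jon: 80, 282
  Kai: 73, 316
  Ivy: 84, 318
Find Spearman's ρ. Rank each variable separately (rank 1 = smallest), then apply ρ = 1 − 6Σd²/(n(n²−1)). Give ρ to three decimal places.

-0.257

Ranks of variable 1: 1, 3, 5, 4, 2, 6
Ranks of variable 2: 6, 4, 5, 1, 2, 3
d = r₁ − r₂: -5, -1, 0, 3, 0, 3
d²: 25, 1, 0, 9, 0, 9; Σd² = 44
ρ = 1 − 6·44/(6·35) = 1 − 264/210 = -0.257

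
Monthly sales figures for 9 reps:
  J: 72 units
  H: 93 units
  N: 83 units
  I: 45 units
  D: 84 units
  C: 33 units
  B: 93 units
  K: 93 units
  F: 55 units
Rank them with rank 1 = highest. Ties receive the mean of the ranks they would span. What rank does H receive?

Sorted (descending): 93, 93, 93, 84, 83, 72, 55, 45, 33
The 3 values of 93 occupy positions 1–3 → average rank 2.
H has value 93 units → rank 2.

2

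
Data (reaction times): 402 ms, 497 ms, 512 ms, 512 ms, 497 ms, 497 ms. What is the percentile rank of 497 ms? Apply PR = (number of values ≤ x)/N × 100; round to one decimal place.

66.7

N = 6.
Strictly below 497: 1. Equal to 497: 3.
PR = 4/6 × 100 = 66.7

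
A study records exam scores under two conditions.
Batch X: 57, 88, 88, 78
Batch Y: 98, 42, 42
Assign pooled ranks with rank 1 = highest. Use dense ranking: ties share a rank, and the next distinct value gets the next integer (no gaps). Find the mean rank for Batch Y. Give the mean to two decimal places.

Sorted (descending): 98, 88, 88, 78, 57, 42, 42
The 2 values of 88 share dense rank 2.
The 2 values of 42 share dense rank 5.
Remaining distinct values take the next consecutive integers.
Batch Y values → pooled ranks: 98→1, 42→5, 42→5
Mean rank = (1 + 5 + 5) / 3 = 3.67

3.67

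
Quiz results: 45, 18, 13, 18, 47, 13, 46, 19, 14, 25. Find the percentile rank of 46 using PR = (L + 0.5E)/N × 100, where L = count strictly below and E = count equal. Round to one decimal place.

N = 10.
Strictly below 46: 8. Equal to 46: 1.
PR = (8 + 0.5·1)/10 × 100 = 85.0

85.0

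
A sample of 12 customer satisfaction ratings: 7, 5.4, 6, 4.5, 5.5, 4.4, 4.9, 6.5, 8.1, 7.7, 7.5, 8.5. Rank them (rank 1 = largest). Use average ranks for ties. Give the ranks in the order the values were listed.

5, 9, 7, 11, 8, 12, 10, 6, 2, 3, 4, 1

Sorted (descending): 8.5, 8.1, 7.7, 7.5, 7, 6.5, 6, 5.5, 5.4, 4.9, 4.5, 4.4
No ties — each value takes its position as its rank.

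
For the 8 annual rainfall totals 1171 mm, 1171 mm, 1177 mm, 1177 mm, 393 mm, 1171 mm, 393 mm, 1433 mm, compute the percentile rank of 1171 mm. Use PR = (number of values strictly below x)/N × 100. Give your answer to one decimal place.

N = 8.
Strictly below 1171: 2. Equal to 1171: 3.
PR = 2/8 × 100 = 25.0

25.0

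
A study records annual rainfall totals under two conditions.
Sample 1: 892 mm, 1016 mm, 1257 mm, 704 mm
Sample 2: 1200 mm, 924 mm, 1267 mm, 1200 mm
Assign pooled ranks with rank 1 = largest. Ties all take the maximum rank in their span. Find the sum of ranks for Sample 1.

22

Sorted (descending): 1267, 1257, 1200, 1200, 1016, 924, 892, 704
The 2 values of 1200 occupy positions 3–4 → each gets rank 4.
Sample 1 values → pooled ranks: 892→7, 1016→5, 1257→2, 704→8
Rank sum = 7 + 5 + 2 + 8 = 22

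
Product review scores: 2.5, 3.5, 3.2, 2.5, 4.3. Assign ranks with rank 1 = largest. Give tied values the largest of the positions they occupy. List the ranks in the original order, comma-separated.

5, 2, 3, 5, 1

Sorted (descending): 4.3, 3.5, 3.2, 2.5, 2.5
The 2 values of 2.5 occupy positions 4–5 → each gets rank 5.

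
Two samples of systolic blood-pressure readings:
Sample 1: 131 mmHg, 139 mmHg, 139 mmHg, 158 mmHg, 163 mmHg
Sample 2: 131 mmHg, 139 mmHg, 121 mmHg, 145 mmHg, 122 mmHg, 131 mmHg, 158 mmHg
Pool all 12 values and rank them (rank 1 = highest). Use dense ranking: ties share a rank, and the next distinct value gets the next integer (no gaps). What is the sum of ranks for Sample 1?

16

Sorted (descending): 163, 158, 158, 145, 139, 139, 139, 131, 131, 131, 122, 121
The 2 values of 158 share dense rank 2.
The 3 values of 139 share dense rank 4.
The 3 values of 131 share dense rank 5.
Remaining distinct values take the next consecutive integers.
Sample 1 values → pooled ranks: 131→5, 139→4, 139→4, 158→2, 163→1
Rank sum = 5 + 4 + 4 + 2 + 1 = 16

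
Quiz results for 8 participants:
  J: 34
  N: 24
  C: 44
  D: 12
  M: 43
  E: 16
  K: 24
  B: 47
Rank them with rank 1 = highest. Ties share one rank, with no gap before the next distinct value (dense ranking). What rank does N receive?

Sorted (descending): 47, 44, 43, 34, 24, 24, 16, 12
The 2 values of 24 share dense rank 5.
Remaining distinct values take the next consecutive integers.
N has value 24 → rank 5.

5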